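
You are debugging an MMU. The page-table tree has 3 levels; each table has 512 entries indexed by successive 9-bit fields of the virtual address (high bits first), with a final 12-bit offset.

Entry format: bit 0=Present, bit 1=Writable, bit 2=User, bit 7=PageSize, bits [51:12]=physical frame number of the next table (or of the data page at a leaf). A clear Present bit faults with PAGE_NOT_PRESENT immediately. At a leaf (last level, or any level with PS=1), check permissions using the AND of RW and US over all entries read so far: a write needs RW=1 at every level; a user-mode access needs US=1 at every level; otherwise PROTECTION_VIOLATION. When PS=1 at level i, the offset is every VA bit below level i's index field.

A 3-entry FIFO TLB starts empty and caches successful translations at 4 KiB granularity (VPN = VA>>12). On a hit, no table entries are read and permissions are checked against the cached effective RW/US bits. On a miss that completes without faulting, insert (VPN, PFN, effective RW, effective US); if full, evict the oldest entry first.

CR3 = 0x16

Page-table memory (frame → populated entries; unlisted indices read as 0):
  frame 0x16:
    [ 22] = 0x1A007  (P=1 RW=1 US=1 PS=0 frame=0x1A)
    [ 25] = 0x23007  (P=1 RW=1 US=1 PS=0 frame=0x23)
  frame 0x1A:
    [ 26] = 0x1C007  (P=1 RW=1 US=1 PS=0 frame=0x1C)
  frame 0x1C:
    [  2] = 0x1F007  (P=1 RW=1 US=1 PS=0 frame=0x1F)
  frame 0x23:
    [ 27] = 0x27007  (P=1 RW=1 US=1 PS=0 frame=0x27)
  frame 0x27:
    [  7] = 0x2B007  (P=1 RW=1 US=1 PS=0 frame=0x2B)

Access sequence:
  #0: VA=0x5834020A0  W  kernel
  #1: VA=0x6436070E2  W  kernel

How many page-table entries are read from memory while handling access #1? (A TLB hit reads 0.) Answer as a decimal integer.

Trace:
#0 VA=0x5834020A0 (w,kernel):
  L0: frame=0x16 idx=22 entry=0x1A007 [P=1 RW=1 US=1 PS=0]
  L1: frame=0x1A idx=26 entry=0x1C007 [P=1 RW=1 US=1 PS=0]
  L2: frame=0x1C idx=2 entry=0x1F007 [P=1 RW=1 US=1 PS=0]
  ✓ 0x1F0A0  — 3 lookups
#1 VA=0x6436070E2 (w,kernel):
  L0: frame=0x16 idx=25 entry=0x23007 [P=1 RW=1 US=1 PS=0]
  L1: frame=0x23 idx=27 entry=0x27007 [P=1 RW=1 US=1 PS=0]
  L2: frame=0x27 idx=7 entry=0x2B007 [P=1 RW=1 US=1 PS=0]
  ✓ 0x2B0E2  — 3 lookups

Entries read for #1: 3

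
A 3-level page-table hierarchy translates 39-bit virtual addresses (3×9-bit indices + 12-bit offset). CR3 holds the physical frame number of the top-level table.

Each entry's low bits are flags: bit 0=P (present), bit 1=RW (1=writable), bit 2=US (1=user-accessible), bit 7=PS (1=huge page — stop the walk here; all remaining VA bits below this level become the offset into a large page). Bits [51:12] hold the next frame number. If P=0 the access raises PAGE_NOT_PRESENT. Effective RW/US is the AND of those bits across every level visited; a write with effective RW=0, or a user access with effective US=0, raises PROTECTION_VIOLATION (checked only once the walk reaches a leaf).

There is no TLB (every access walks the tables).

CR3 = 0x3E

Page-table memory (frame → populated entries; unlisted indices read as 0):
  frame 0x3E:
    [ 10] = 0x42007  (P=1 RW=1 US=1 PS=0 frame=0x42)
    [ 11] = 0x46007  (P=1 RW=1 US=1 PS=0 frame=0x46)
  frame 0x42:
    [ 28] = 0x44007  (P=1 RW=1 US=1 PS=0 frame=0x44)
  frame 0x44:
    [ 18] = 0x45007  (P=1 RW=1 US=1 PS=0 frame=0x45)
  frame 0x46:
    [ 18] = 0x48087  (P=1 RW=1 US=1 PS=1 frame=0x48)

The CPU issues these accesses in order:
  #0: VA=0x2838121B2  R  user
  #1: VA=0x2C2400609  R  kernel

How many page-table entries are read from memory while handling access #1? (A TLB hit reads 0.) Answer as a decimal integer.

Walk each access:
#0 VA=0x2838121B2 (r,user):
  L0 @0x3E[10] → 0x42007  P=1,RW=1,US=1,PS=0
  L1 @0x42[28] → 0x44007  P=1,RW=1,US=1,PS=0
  L2 @0x44[18] → 0x45007  P=1,RW=1,US=1,PS=0
  ✓ 0x451B2  — 3 lookups
#1 VA=0x2C2400609 (r,kernel):
  L0 @0x3E[11] → 0x46007  P=1,RW=1,US=1,PS=0
  L1 @0x46[18] → 0x48087  P=1,RW=1,US=1,PS=1
  ✓ 0x48609 (huge @L1)  — 2 lookups

Entries read for #1: 2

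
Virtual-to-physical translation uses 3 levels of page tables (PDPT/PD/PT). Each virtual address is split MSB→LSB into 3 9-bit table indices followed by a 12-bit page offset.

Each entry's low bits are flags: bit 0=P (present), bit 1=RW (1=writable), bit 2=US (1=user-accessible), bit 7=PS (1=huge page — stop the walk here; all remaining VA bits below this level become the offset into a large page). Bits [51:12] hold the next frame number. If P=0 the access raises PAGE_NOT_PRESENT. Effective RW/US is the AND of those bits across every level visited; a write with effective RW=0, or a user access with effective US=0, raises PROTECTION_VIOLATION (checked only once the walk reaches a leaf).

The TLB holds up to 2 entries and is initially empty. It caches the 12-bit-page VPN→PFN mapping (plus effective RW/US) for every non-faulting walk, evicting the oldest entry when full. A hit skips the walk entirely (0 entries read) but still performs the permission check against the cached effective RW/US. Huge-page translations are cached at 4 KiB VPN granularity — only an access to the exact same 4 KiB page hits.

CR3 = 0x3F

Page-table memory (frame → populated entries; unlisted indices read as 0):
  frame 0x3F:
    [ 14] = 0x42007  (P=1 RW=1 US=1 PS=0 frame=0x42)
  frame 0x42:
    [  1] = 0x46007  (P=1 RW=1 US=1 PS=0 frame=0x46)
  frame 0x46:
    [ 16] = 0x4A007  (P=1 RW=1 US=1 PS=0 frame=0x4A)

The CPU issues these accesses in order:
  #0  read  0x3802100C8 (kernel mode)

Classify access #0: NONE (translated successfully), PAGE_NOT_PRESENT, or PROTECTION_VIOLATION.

Trace:
#0 VA=0x3802100C8 (r,kernel):
  L0: frame=0x3F idx=14 entry=0x42007 [P=1 RW=1 US=1 PS=0]
  L1: frame=0x42 idx=1 entry=0x46007 [P=1 RW=1 US=1 PS=0]
  L2: frame=0x46 idx=16 entry=0x4A007 [P=1 RW=1 US=1 PS=0]
  ⇒ phys 0x4A0C8  [3 reads]

Access #0 fault: NONE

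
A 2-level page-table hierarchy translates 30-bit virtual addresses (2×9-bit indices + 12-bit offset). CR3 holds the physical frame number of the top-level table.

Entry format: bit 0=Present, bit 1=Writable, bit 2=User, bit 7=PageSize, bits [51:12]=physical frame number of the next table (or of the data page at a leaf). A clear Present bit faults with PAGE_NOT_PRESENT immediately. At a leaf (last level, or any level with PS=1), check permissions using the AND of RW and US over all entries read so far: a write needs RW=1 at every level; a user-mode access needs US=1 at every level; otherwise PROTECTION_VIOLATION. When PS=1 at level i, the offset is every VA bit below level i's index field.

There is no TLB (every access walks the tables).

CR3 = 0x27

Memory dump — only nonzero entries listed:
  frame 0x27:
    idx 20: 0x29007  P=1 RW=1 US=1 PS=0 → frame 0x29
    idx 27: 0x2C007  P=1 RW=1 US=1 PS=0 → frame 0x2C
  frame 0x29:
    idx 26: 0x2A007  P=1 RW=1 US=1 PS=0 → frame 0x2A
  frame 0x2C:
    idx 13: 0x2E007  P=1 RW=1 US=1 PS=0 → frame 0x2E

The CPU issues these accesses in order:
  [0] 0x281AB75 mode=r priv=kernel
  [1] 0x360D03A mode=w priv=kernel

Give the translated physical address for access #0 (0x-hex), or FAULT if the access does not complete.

Walk each access:
#0 VA=0x281AB75 (r,kernel):
  L0: frame=0x27 idx=20 entry=0x29007 [P=1 RW=1 US=1 PS=0]
  L1: frame=0x29 idx=26 entry=0x2A007 [P=1 RW=1 US=1 PS=0]
  ⇒ phys 0x2AB75  [2 reads]
#1 VA=0x360D03A (w,kernel):
  L0: frame=0x27 idx=27 entry=0x2C007 [P=1 RW=1 US=1 PS=0]
  L1: frame=0x2C idx=13 entry=0x2E007 [P=1 RW=1 US=1 PS=0]
  ⇒ phys 0x2E03A  [2 reads]

Access #0 PA: 0x2AB75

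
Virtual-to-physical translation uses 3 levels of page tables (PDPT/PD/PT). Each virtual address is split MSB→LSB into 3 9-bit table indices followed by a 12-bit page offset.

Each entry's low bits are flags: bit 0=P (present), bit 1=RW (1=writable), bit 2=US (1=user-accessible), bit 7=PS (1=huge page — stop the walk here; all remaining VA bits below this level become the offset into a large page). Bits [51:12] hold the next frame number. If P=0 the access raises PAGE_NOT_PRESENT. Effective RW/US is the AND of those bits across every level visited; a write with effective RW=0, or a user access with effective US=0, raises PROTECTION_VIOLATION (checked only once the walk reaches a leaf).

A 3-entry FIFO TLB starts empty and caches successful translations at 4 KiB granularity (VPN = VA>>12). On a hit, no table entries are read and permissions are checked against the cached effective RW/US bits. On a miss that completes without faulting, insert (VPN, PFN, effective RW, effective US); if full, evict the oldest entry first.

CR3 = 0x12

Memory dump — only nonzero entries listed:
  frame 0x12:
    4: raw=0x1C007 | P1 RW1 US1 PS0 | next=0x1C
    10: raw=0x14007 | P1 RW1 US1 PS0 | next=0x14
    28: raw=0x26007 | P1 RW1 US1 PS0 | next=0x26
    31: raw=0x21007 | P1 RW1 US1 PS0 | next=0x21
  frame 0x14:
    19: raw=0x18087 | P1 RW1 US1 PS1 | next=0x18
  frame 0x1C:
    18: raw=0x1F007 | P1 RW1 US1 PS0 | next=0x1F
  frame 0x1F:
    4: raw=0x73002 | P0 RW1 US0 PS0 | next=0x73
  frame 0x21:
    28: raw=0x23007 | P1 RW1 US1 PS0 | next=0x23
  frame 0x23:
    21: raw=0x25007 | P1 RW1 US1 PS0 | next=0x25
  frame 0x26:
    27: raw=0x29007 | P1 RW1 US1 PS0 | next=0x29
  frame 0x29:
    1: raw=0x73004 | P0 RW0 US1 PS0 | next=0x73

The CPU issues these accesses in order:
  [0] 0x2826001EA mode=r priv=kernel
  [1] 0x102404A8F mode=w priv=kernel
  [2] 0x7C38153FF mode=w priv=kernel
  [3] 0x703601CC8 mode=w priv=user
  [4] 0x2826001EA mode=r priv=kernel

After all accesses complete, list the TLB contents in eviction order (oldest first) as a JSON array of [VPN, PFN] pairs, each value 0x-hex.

Per-access translation:
#0 VA=0x2826001EA (r,kernel):
  lvl0: tbl 0x12, slot 10 ⇒ 0x14007 (P1/RW1/US1/PS0)
  lvl1: tbl 0x14, slot 19 ⇒ 0x18087 (P1/RW1/US1/PS1)
  → PA=0x181EA (huge @L1)  (2 entries read)
#1 VA=0x102404A8F (w,kernel):
  lvl0: tbl 0x12, slot 4 ⇒ 0x1C007 (P1/RW1/US1/PS0)
  lvl1: tbl 0x1C, slot 18 ⇒ 0x1F007 (P1/RW1/US1/PS0)
  lvl2: tbl 0x1F, slot 4 ⇒ 0x73002 (P0/RW1/US0/PS0)
  → PAGE_NOT_PRESENT  (3 entries read)
#2 VA=0x7C38153FF (w,kernel):
  lvl0: tbl 0x12, slot 31 ⇒ 0x21007 (P1/RW1/US1/PS0)
  lvl1: tbl 0x21, slot 28 ⇒ 0x23007 (P1/RW1/US1/PS0)
  lvl2: tbl 0x23, slot 21 ⇒ 0x25007 (P1/RW1/US1/PS0)
  → PA=0x253FF  (3 entries read)
#3 VA=0x703601CC8 (w,user):
  lvl0: tbl 0x12, slot 28 ⇒ 0x26007 (P1/RW1/US1/PS0)
  lvl1: tbl 0x26, slot 27 ⇒ 0x29007 (P1/RW1/US1/PS0)
  lvl2: tbl 0x29, slot 1 ⇒ 0x73004 (P0/RW0/US1/PS0)
  → PAGE_NOT_PRESENT  (3 entries read)
#4 VA=0x2826001EA (r,kernel):
  TLB hit vpn=0x282600 → PA=0x181EA

TLB: [["0x282600", "0x18"], ["0x7C3815", "0x25"]]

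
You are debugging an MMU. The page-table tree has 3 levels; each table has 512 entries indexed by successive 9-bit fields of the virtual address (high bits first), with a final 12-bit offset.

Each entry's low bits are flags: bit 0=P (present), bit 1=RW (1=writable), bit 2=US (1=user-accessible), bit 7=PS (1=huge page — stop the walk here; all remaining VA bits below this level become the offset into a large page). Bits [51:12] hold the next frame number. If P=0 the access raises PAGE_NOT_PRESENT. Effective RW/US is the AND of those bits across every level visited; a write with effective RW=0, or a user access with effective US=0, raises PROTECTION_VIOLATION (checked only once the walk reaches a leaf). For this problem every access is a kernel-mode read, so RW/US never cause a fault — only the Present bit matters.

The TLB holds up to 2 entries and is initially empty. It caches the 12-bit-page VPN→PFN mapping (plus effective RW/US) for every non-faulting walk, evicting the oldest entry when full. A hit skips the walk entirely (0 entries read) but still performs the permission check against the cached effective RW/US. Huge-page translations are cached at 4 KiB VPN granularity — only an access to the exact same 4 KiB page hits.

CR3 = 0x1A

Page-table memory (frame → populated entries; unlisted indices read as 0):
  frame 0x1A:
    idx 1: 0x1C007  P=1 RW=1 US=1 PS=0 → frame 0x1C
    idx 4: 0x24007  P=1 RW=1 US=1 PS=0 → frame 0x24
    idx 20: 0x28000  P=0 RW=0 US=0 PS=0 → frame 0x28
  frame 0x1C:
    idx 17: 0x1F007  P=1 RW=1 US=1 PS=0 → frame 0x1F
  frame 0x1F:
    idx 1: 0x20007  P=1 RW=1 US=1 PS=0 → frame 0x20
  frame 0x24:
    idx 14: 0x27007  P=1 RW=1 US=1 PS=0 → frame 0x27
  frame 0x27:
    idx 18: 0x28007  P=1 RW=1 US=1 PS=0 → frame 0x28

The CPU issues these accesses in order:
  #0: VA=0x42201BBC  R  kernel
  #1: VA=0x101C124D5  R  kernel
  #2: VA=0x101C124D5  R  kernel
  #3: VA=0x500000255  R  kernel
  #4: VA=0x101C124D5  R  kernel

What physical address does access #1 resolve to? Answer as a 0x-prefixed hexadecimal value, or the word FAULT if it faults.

Walk each access:
#0 VA=0x42201BBC (r,kernel):
  L0: frame=0x1A idx=1 entry=0x1C007 [P=1 RW=1 US=1 PS=0]
  L1: frame=0x1C idx=17 entry=0x1F007 [P=1 RW=1 US=1 PS=0]
  L2: frame=0x1F idx=1 entry=0x20007 [P=1 RW=1 US=1 PS=0]
  → PA=0x20BBC  (3 entries read)
#1 VA=0x101C124D5 (r,kernel):
  L0: frame=0x1A idx=4 entry=0x24007 [P=1 RW=1 US=1 PS=0]
  L1: frame=0x24 idx=14 entry=0x27007 [P=1 RW=1 US=1 PS=0]
  L2: frame=0x27 idx=18 entry=0x28007 [P=1 RW=1 US=1 PS=0]
  → PA=0x284D5  (3 entries read)
#2 VA=0x101C124D5 (r,kernel):
  TLB hit vpn=0x101C12 → PA=0x284D5
#3 VA=0x500000255 (r,kernel):
  L0: frame=0x1A idx=20 entry=0x28000 [P=0 RW=0 US=0 PS=0]
  ✗ PAGE_NOT_PRESENT  [1 reads]
#4 VA=0x101C124D5 (r,kernel):
  TLB hit vpn=0x101C12 → PA=0x284D5

Access #1 PA: 0x284D5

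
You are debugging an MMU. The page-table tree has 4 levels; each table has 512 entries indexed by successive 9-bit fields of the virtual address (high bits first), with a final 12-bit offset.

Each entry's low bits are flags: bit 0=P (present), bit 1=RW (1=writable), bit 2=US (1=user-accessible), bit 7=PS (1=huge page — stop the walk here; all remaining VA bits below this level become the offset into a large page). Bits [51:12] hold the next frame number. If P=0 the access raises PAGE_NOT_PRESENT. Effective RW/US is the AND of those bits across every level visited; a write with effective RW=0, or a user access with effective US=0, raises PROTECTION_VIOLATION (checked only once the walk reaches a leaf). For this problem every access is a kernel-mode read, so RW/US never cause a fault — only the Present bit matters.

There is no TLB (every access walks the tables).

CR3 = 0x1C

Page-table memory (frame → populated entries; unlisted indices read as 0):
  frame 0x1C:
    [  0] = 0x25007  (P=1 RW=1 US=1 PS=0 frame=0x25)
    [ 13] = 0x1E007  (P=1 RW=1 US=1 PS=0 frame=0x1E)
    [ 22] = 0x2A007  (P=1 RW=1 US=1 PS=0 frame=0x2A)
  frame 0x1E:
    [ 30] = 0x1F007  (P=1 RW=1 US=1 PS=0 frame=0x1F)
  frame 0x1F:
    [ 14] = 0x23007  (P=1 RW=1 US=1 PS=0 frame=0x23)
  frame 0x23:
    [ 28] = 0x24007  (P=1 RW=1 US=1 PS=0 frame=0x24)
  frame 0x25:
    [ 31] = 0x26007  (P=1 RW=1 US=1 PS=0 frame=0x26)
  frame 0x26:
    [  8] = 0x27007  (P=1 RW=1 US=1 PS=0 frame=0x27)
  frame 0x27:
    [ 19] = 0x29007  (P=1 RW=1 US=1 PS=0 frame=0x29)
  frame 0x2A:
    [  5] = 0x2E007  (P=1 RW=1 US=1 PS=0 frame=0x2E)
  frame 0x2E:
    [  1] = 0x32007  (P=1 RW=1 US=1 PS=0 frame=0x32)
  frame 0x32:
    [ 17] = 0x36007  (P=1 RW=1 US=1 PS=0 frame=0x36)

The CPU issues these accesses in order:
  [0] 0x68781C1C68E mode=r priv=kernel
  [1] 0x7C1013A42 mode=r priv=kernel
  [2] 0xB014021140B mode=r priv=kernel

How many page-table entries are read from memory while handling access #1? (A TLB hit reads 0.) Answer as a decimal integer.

Walk each access:
#0 VA=0x68781C1C68E (r,kernel):
  L0: frame=0x1C idx=13 entry=0x1E007 [P=1 RW=1 US=1 PS=0]
  L1: frame=0x1E idx=30 entry=0x1F007 [P=1 RW=1 US=1 PS=0]
  L2: frame=0x1F idx=14 entry=0x23007 [P=1 RW=1 US=1 PS=0]
  L3: frame=0x23 idx=28 entry=0x24007 [P=1 RW=1 US=1 PS=0]
  → PA=0x2468E  (4 entries read)
#1 VA=0x7C1013A42 (r,kernel):
  L0: frame=0x1C idx=0 entry=0x25007 [P=1 RW=1 US=1 PS=0]
  L1: frame=0x25 idx=31 entry=0x26007 [P=1 RW=1 US=1 PS=0]
  L2: frame=0x26 idx=8 entry=0x27007 [P=1 RW=1 US=1 PS=0]
  L3: frame=0x27 idx=19 entry=0x29007 [P=1 RW=1 US=1 PS=0]
  → PA=0x29A42  (4 entries read)
#2 VA=0xB014021140B (r,kernel):
  L0: frame=0x1C idx=22 entry=0x2A007 [P=1 RW=1 US=1 PS=0]
  L1: frame=0x2A idx=5 entry=0x2E007 [P=1 RW=1 US=1 PS=0]
  L2: frame=0x2E idx=1 entry=0x32007 [P=1 RW=1 US=1 PS=0]
  L3: frame=0x32 idx=17 entry=0x36007 [P=1 RW=1 US=1 PS=0]
  → PA=0x3640B  (4 entries read)

Entries read for #1: 4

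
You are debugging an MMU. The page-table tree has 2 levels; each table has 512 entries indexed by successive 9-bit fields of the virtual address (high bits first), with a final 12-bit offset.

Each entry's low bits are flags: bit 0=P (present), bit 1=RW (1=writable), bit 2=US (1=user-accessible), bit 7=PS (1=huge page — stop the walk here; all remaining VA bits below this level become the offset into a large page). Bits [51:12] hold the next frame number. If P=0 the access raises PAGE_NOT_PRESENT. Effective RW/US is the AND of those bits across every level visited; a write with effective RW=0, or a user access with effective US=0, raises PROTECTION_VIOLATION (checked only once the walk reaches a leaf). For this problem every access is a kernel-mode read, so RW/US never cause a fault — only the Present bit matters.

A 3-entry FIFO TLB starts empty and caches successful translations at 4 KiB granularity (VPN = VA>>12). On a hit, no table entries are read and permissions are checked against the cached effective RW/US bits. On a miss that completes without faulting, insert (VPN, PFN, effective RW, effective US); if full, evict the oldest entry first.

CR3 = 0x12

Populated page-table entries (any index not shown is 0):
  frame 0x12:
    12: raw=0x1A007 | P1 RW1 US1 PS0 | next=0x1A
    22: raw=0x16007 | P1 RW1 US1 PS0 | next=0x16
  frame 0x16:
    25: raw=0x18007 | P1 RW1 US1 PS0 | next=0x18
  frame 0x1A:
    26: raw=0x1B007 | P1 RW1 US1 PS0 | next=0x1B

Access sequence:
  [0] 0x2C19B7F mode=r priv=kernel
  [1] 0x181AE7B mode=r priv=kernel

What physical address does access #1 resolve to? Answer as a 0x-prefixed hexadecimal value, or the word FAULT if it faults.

Walk each access:
#0 VA=0x2C19B7F (r,kernel):
  L0: frame=0x12 idx=22 entry=0x16007 [P=1 RW=1 US=1 PS=0]
  L1: frame=0x16 idx=25 entry=0x18007 [P=1 RW=1 US=1 PS=0]
  ⇒ phys 0x18B7F  [2 reads]
#1 VA=0x181AE7B (r,kernel):
  L0: frame=0x12 idx=12 entry=0x1A007 [P=1 RW=1 US=1 PS=0]
  L1: frame=0x1A idx=26 entry=0x1B007 [P=1 RW=1 US=1 PS=0]
  ⇒ phys 0x1BE7B  [2 reads]

Access #1 PA: 0x1BE7B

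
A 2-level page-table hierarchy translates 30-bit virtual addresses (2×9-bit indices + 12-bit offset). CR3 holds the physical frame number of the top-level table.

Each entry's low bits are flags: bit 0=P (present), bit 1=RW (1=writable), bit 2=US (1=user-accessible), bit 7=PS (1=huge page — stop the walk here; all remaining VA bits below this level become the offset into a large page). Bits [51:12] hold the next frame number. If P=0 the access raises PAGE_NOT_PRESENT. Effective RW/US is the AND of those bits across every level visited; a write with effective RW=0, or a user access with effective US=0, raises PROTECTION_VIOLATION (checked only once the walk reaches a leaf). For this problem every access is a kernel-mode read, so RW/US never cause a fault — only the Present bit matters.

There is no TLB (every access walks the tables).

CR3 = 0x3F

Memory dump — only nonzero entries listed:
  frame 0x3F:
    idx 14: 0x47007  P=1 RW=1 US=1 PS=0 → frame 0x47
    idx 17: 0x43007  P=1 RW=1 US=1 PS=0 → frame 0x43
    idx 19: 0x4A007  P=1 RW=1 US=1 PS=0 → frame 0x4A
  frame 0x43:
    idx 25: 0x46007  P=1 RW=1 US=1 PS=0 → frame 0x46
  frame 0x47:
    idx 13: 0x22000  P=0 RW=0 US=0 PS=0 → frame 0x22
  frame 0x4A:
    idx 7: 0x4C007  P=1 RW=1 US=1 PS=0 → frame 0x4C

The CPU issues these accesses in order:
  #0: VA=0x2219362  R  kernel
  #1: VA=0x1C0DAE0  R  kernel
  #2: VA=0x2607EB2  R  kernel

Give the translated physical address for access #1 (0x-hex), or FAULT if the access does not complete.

Walk each access:
#0 VA=0x2219362 (r,kernel):
  L0: frame=0x3F idx=17 entry=0x43007 [P=1 RW=1 US=1 PS=0]
  L1: frame=0x43 idx=25 entry=0x46007 [P=1 RW=1 US=1 PS=0]
  ✓ 0x46362  — 2 lookups
#1 VA=0x1C0DAE0 (r,kernel):
  L0: frame=0x3F idx=14 entry=0x47007 [P=1 RW=1 US=1 PS=0]
  L1: frame=0x47 idx=13 entry=0x22000 [P=0 RW=0 US=0 PS=0]
  → PAGE_NOT_PRESENT  (2 entries read)
#2 VA=0x2607EB2 (r,kernel):
  L0: frame=0x3F idx=19 entry=0x4A007 [P=1 RW=1 US=1 PS=0]
  L1: frame=0x4A idx=7 entry=0x4C007 [P=1 RW=1 US=1 PS=0]
  ✓ 0x4CEB2  — 2 lookups

Access #1 PA: FAULT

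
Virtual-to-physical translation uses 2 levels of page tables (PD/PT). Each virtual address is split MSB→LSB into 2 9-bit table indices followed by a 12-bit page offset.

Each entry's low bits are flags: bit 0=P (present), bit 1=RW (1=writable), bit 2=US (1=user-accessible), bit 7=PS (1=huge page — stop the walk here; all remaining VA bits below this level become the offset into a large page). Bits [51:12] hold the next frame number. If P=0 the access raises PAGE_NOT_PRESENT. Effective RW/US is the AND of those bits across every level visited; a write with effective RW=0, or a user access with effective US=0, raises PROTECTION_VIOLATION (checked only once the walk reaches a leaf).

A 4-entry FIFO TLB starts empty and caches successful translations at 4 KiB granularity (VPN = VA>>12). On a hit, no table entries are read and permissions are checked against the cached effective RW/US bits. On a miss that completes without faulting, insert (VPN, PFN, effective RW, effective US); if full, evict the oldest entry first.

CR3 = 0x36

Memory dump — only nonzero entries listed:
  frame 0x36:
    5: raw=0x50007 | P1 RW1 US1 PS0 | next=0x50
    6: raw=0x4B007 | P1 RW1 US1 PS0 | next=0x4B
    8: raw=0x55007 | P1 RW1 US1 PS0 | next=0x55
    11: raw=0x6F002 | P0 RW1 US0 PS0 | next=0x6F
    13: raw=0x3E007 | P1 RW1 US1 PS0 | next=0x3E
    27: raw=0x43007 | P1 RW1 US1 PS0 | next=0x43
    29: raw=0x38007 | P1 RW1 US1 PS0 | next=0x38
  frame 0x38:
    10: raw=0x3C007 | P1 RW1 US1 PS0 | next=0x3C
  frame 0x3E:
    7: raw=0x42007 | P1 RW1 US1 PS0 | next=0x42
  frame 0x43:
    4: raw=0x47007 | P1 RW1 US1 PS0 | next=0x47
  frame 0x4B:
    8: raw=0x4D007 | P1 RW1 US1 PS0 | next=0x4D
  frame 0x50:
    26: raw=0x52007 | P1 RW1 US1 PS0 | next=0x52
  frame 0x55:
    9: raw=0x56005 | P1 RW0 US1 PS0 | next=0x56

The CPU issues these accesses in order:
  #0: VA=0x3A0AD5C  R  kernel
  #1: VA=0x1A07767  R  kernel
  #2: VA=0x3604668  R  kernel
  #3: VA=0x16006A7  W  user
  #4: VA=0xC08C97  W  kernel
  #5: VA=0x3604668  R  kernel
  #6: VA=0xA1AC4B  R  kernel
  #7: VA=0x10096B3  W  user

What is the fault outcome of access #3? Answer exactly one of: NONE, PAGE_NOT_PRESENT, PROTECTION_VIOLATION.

Walk each access:
#0 VA=0x3A0AD5C (r,kernel):
  L0 @0x36[29] → 0x38007  P=1,RW=1,US=1,PS=0
  L1 @0x38[10] → 0x3C007  P=1,RW=1,US=1,PS=0
  ⇒ phys 0x3CD5C  [2 reads]
#1 VA=0x1A07767 (r,kernel):
  L0 @0x36[13] → 0x3E007  P=1,RW=1,US=1,PS=0
  L1 @0x3E[7] → 0x42007  P=1,RW=1,US=1,PS=0
  ⇒ phys 0x42767  [2 reads]
#2 VA=0x3604668 (r,kernel):
  L0 @0x36[27] → 0x43007  P=1,RW=1,US=1,PS=0
  L1 @0x43[4] → 0x47007  P=1,RW=1,US=1,PS=0
  ⇒ phys 0x47668  [2 reads]
#3 VA=0x16006A7 (w,user):
  L0 @0x36[11] → 0x6F002  P=0,RW=1,US=0,PS=0
  ✗ PAGE_NOT_PRESENT  [1 reads]
#4 VA=0xC08C97 (w,kernel):
  L0 @0x36[6] → 0x4B007  P=1,RW=1,US=1,PS=0
  L1 @0x4B[8] → 0x4D007  P=1,RW=1,US=1,PS=0
  ⇒ phys 0x4DC97  [2 reads]
#5 VA=0x3604668 (r,kernel):
  TLB hit vpn=0x3604 → PA=0x47668
#6 VA=0xA1AC4B (r,kernel):
  L0 @0x36[5] → 0x50007  P=1,RW=1,US=1,PS=0
  L1 @0x50[26] → 0x52007  P=1,RW=1,US=1,PS=0
  ⇒ phys 0x52C4B  [2 reads]
#7 VA=0x10096B3 (w,user):
  L0 @0x36[8] → 0x55007  P=1,RW=1,US=1,PS=0
  L1 @0x55[9] → 0x56005  P=1,RW=0,US=1,PS=0
  ✗ PROTECTION_VIOLATION  [2 reads]

Access #3 fault: PAGE_NOT_PRESENT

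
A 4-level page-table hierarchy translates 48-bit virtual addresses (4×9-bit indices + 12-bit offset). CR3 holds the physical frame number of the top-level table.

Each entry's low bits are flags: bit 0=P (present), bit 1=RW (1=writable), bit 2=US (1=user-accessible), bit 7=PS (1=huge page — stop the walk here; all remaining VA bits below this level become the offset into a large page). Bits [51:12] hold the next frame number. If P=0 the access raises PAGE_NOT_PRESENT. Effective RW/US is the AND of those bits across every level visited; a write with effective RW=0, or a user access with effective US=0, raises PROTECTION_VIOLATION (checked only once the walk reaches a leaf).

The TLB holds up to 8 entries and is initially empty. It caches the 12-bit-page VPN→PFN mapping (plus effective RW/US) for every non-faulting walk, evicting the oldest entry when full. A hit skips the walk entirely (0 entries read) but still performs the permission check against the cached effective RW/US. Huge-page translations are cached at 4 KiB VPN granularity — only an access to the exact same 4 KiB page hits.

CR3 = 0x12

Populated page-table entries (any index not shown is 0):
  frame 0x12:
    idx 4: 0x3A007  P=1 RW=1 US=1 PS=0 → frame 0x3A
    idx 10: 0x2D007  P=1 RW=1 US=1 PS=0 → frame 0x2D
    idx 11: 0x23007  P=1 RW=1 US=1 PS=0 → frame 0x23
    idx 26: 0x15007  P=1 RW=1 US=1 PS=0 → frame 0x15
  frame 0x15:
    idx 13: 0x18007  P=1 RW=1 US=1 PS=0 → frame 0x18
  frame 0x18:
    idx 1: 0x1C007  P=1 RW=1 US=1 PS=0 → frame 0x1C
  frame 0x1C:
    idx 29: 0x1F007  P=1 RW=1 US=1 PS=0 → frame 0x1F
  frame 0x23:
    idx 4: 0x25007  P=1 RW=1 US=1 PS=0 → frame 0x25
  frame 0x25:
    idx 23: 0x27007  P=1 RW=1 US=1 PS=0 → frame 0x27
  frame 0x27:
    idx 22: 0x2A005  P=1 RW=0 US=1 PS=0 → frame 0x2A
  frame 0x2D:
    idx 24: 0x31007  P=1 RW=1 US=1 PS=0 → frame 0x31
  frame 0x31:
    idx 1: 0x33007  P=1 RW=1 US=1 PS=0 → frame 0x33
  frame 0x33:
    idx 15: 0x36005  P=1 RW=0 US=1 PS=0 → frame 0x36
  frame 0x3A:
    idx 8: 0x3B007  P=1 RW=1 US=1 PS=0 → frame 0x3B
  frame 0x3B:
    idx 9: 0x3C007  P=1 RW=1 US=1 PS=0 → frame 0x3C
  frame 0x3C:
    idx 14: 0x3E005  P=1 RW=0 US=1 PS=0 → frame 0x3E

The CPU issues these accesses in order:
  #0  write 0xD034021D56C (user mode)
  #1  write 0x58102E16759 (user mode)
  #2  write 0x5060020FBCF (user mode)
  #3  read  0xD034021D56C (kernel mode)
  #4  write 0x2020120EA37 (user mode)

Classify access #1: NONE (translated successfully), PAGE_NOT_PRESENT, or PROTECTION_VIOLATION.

Walk each access:
#0 VA=0xD034021D56C (w,user):
  [0] read 0x12 idx=26: raw=0x15007 flags P=1 W=1 U=1 S=0
  [1] read 0x15 idx=13: raw=0x18007 flags P=1 W=1 U=1 S=0
  [2] read 0x18 idx=1: raw=0x1C007 flags P=1 W=1 U=1 S=0
  [3] read 0x1C idx=29: raw=0x1F007 flags P=1 W=1 U=1 S=0
  ⇒ phys 0x1F56C  [4 reads]
#1 VA=0x58102E16759 (w,user):
  [0] read 0x12 idx=11: raw=0x23007 flags P=1 W=1 U=1 S=0
  [1] read 0x23 idx=4: raw=0x25007 flags P=1 W=1 U=1 S=0
  [2] read 0x25 idx=23: raw=0x27007 flags P=1 W=1 U=1 S=0
  [3] read 0x27 idx=22: raw=0x2A005 flags P=1 W=0 U=1 S=0
  → PROTECTION_VIOLATION  (4 entries read)
#2 VA=0x5060020FBCF (w,user):
  [0] read 0x12 idx=10: raw=0x2D007 flags P=1 W=1 U=1 S=0
  [1] read 0x2D idx=24: raw=0x31007 flags P=1 W=1 U=1 S=0
  [2] read 0x31 idx=1: raw=0x33007 flags P=1 W=1 U=1 S=0
  [3] read 0x33 idx=15: raw=0x36005 flags P=1 W=0 U=1 S=0
  → PROTECTION_VIOLATION  (4 entries read)
#3 VA=0xD034021D56C (r,kernel):
  TLB hit vpn=0xD034021D → PA=0x1F56C
#4 VA=0x2020120EA37 (w,user):
  [0] read 0x12 idx=4: raw=0x3A007 flags P=1 W=1 U=1 S=0
  [1] read 0x3A idx=8: raw=0x3B007 flags P=1 W=1 U=1 S=0
  [2] read 0x3B idx=9: raw=0x3C007 flags P=1 W=1 U=1 S=0
  [3] read 0x3C idx=14: raw=0x3E005 flags P=1 W=0 U=1 S=0
  → PROTECTION_VIOLATION  (4 entries read)

Access #1 fault: PROTECTION_VIOLATION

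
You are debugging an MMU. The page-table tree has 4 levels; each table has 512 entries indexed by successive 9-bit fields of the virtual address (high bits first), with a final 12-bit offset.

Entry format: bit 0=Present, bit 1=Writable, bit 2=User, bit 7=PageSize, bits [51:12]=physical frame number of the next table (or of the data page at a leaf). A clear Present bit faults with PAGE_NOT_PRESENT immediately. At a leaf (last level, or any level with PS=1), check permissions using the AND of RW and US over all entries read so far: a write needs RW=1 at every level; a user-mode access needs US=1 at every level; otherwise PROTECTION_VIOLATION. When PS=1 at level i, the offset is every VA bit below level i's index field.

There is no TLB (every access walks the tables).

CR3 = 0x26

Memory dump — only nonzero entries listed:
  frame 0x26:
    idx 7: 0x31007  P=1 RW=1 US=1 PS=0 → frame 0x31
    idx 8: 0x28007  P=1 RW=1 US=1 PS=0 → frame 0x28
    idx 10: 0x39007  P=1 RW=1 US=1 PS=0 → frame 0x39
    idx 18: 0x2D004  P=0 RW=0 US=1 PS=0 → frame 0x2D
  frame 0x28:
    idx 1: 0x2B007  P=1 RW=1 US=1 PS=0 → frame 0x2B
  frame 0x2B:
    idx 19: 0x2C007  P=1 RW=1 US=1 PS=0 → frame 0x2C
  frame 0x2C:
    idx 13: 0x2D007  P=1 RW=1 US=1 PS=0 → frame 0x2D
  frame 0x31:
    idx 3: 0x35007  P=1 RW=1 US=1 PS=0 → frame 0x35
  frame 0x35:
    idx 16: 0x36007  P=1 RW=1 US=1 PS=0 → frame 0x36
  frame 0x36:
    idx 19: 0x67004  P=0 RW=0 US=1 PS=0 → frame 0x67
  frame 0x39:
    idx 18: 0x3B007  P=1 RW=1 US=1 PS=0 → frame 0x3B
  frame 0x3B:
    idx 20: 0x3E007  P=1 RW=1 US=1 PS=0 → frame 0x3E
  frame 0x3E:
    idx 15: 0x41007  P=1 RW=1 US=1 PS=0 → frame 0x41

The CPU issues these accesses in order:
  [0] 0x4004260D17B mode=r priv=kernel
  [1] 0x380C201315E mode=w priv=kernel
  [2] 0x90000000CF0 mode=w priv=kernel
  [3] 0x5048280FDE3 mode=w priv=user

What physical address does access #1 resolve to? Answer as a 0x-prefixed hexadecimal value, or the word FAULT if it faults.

Trace:
#0 VA=0x4004260D17B (r,kernel):
  [0] read 0x26 idx=8: raw=0x28007 flags P=1 W=1 U=1 S=0
  [1] read 0x28 idx=1: raw=0x2B007 flags P=1 W=1 U=1 S=0
  [2] read 0x2B idx=19: raw=0x2C007 flags P=1 W=1 U=1 S=0
  [3] read 0x2C idx=13: raw=0x2D007 flags P=1 W=1 U=1 S=0
  → PA=0x2D17B  (4 entries read)
#1 VA=0x380C201315E (w,kernel):
  [0] read 0x26 idx=7: raw=0x31007 flags P=1 W=1 U=1 S=0
  [1] read 0x31 idx=3: raw=0x35007 flags P=1 W=1 U=1 S=0
  [2] read 0x35 idx=16: raw=0x36007 flags P=1 W=1 U=1 S=0
  [3] read 0x36 idx=19: raw=0x67004 flags P=0 W=0 U=1 S=0
  ✗ PAGE_NOT_PRESENT  [4 reads]
#2 VA=0x90000000CF0 (w,kernel):
  [0] read 0x26 idx=18: raw=0x2D004 flags P=0 W=0 U=1 S=0
  ✗ PAGE_NOT_PRESENT  [1 reads]
#3 VA=0x5048280FDE3 (w,user):
  [0] read 0x26 idx=10: raw=0x39007 flags P=1 W=1 U=1 S=0
  [1] read 0x39 idx=18: raw=0x3B007 flags P=1 W=1 U=1 S=0
  [2] read 0x3B idx=20: raw=0x3E007 flags P=1 W=1 U=1 S=0
  [3] read 0x3E idx=15: raw=0x41007 flags P=1 W=1 U=1 S=0
  → PA=0x41DE3  (4 entries read)

Access #1 PA: FAULT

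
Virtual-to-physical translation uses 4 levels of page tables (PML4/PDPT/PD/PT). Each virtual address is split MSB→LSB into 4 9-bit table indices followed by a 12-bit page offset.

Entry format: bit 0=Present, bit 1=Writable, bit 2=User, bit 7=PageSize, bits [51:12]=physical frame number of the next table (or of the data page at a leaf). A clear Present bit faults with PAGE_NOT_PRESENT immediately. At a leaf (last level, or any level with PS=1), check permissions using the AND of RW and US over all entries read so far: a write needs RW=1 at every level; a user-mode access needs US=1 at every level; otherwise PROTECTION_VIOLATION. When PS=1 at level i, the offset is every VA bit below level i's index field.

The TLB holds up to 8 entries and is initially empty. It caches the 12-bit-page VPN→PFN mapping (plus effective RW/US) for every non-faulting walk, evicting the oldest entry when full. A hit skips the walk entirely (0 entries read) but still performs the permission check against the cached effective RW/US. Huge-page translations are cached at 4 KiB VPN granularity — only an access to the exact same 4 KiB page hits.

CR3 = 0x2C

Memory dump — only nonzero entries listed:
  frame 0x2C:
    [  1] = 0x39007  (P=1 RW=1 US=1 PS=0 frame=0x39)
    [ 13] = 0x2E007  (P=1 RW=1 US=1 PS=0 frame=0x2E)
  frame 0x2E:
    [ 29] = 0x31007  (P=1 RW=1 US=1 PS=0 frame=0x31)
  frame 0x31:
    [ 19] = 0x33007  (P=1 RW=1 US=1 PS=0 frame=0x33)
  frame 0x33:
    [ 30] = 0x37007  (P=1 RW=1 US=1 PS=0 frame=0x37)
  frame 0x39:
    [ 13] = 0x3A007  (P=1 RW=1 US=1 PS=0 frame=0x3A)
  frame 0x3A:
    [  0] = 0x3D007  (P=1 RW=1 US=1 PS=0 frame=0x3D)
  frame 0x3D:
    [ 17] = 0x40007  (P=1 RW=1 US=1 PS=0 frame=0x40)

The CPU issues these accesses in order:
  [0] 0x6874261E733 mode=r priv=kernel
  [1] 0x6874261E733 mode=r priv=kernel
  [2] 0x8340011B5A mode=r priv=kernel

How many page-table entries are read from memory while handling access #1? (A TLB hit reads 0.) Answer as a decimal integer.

Trace:
#0 VA=0x6874261E733 (r,kernel):
  [0] read 0x2C idx=13: raw=0x2E007 flags P=1 W=1 U=1 S=0
  [1] read 0x2E idx=29: raw=0x31007 flags P=1 W=1 U=1 S=0
  [2] read 0x31 idx=19: raw=0x33007 flags P=1 W=1 U=1 S=0
  [3] read 0x33 idx=30: raw=0x37007 flags P=1 W=1 U=1 S=0
  → PA=0x37733  (4 entries read)
#1 VA=0x6874261E733 (r,kernel):
  TLB hit vpn=0x6874261E → PA=0x37733
#2 VA=0x8340011B5A (r,kernel):
  [0] read 0x2C idx=1: raw=0x39007 flags P=1 W=1 U=1 S=0
  [1] read 0x39 idx=13: raw=0x3A007 flags P=1 W=1 U=1 S=0
  [2] read 0x3A idx=0: raw=0x3D007 flags P=1 W=1 U=1 S=0
  [3] read 0x3D idx=17: raw=0x40007 flags P=1 W=1 U=1 S=0
  → PA=0x40B5A  (4 entries read)

Entries read for #1: 0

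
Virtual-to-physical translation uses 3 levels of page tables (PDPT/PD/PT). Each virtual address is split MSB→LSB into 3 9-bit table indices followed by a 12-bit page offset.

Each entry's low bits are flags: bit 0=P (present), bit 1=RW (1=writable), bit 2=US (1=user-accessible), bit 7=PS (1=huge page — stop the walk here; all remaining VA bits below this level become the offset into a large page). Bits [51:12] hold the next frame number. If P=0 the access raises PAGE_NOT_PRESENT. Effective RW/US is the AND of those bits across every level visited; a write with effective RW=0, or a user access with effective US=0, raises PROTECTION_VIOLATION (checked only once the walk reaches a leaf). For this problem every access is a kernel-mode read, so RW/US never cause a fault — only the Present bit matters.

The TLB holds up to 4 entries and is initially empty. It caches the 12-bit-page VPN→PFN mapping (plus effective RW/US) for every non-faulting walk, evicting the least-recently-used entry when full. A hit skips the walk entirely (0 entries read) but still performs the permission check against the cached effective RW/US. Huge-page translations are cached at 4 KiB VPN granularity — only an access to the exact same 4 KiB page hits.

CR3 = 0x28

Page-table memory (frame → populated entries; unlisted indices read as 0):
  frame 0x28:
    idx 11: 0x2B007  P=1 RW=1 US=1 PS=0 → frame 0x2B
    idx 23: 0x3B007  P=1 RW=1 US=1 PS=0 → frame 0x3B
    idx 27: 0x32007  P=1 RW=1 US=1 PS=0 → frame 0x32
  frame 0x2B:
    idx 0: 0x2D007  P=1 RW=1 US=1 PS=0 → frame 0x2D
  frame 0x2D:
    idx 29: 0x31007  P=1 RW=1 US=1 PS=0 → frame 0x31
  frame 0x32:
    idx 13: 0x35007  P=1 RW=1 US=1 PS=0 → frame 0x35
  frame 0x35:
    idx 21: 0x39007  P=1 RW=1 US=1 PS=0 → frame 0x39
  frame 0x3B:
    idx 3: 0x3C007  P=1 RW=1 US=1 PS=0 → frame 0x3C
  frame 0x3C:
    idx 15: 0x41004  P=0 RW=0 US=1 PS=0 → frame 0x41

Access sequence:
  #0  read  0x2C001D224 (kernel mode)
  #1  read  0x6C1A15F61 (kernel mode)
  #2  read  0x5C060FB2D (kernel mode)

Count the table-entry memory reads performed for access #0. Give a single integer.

Trace:
#0 VA=0x2C001D224 (r,kernel):
  L0: frame=0x28 idx=11 entry=0x2B007 [P=1 RW=1 US=1 PS=0]
  L1: frame=0x2B idx=0 entry=0x2D007 [P=1 RW=1 US=1 PS=0]
  L2: frame=0x2D idx=29 entry=0x31007 [P=1 RW=1 US=1 PS=0]
  ⇒ phys 0x31224  [3 reads]
#1 VA=0x6C1A15F61 (r,kernel):
  L0: frame=0x28 idx=27 entry=0x32007 [P=1 RW=1 US=1 PS=0]
  L1: frame=0x32 idx=13 entry=0x35007 [P=1 RW=1 US=1 PS=0]
  L2: frame=0x35 idx=21 entry=0x39007 [P=1 RW=1 US=1 PS=0]
  ⇒ phys 0x39F61  [3 reads]
#2 VA=0x5C060FB2D (r,kernel):
  L0: frame=0x28 idx=23 entry=0x3B007 [P=1 RW=1 US=1 PS=0]
  L1: frame=0x3B idx=3 entry=0x3C007 [P=1 RW=1 US=1 PS=0]
  L2: frame=0x3C idx=15 entry=0x41004 [P=0 RW=0 US=1 PS=0]
  → PAGE_NOT_PRESENT  (3 entries read)

Entries read for #0: 3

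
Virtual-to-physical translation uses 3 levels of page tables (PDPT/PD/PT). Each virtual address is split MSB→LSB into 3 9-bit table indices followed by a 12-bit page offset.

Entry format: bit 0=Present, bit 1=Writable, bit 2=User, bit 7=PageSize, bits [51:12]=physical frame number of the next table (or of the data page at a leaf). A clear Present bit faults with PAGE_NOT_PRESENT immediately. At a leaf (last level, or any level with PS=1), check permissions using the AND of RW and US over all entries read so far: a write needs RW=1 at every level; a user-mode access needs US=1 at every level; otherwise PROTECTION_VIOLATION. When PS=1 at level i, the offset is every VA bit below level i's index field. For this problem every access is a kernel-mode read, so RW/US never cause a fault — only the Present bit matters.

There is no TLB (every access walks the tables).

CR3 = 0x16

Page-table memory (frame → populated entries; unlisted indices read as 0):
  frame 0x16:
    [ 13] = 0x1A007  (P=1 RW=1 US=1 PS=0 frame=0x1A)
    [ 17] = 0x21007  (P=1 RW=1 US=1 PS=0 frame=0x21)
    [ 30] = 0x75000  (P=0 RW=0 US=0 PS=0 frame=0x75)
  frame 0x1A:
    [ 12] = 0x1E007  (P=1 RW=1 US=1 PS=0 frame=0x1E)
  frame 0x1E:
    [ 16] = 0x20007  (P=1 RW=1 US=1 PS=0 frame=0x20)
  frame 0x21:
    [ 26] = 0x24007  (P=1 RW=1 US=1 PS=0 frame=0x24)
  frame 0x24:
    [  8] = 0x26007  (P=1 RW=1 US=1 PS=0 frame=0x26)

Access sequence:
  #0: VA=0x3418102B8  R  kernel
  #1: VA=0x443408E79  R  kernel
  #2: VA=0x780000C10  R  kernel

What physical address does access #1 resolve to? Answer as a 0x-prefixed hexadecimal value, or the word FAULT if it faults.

Trace:
#0 VA=0x3418102B8 (r,kernel):
  L0: frame=0x16 idx=13 entry=0x1A007 [P=1 RW=1 US=1 PS=0]
  L1: frame=0x1A idx=12 entry=0x1E007 [P=1 RW=1 US=1 PS=0]
  L2: frame=0x1E idx=16 entry=0x20007 [P=1 RW=1 US=1 PS=0]
  ⇒ phys 0x202B8  [3 reads]
#1 VA=0x443408E79 (r,kernel):
  L0: frame=0x16 idx=17 entry=0x21007 [P=1 RW=1 US=1 PS=0]
  L1: frame=0x21 idx=26 entry=0x24007 [P=1 RW=1 US=1 PS=0]
  L2: frame=0x24 idx=8 entry=0x26007 [P=1 RW=1 US=1 PS=0]
  ⇒ phys 0x26E79  [3 reads]
#2 VA=0x780000C10 (r,kernel):
  L0: frame=0x16 idx=30 entry=0x75000 [P=0 RW=0 US=0 PS=0]
  → PAGE_NOT_PRESENT  (1 entries read)

Access #1 PA: 0x26E79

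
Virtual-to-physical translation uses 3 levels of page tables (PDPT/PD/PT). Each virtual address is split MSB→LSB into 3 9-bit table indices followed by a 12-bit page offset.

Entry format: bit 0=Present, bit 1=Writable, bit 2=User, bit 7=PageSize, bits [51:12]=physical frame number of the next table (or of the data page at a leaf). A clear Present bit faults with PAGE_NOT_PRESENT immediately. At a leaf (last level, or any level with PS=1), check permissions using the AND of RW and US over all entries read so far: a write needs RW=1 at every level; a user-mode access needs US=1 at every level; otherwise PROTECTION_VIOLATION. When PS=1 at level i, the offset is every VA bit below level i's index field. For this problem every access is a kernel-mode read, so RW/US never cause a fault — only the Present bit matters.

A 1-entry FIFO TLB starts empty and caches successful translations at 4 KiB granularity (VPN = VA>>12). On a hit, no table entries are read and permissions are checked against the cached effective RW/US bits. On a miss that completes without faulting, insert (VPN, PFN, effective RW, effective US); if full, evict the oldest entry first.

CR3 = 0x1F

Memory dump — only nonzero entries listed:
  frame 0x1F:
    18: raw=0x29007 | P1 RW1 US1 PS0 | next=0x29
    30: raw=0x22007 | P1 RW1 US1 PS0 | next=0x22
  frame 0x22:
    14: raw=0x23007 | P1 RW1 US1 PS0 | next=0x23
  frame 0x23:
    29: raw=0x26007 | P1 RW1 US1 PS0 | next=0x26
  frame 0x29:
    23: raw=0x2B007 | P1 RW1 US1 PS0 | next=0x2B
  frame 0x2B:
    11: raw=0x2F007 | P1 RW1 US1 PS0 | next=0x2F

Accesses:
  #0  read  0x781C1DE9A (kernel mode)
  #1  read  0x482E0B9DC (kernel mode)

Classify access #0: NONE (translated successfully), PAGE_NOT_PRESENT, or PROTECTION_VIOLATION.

Trace:
#0 VA=0x781C1DE9A (r,kernel):
  L0: frame=0x1F idx=30 entry=0x22007 [P=1 RW=1 US=1 PS=0]
  L1: frame=0x22 idx=14 entry=0x23007 [P=1 RW=1 US=1 PS=0]
  L2: frame=0x23 idx=29 entry=0x26007 [P=1 RW=1 US=1 PS=0]
  ✓ 0x26E9A  — 3 lookups
#1 VA=0x482E0B9DC (r,kernel):
  L0: frame=0x1F idx=18 entry=0x29007 [P=1 RW=1 US=1 PS=0]
  L1: frame=0x29 idx=23 entry=0x2B007 [P=1 RW=1 US=1 PS=0]
  L2: frame=0x2B idx=11 entry=0x2F007 [P=1 RW=1 US=1 PS=0]
  ✓ 0x2F9DC  — 3 lookups

Access #0 fault: NONE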